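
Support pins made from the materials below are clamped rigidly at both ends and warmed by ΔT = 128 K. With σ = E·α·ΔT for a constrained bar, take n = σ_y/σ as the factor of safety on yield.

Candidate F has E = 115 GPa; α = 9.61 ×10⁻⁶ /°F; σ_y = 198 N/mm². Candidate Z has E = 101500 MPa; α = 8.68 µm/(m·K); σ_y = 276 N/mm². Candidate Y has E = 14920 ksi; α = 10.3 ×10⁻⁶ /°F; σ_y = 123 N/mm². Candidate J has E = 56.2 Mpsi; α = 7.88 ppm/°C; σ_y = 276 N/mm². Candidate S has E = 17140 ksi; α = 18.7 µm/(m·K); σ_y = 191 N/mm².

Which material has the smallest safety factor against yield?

With everything in SI (GPa, ×10⁻⁶/K, MPa):
  candidate F: E = 115.0, α = 17.3, σ_y = 198.0 → σ = 255 MPa, n = 0.778
  candidate Z: E = 101.5, α = 8.68, σ_y = 276.0 → σ = 113 MPa, n = 2.45
  candidate Y: E = 102.9, α = 18.5, σ_y = 123.0 → σ = 244 MPa, n = 0.504
  candidate J: E = 387.5, α = 7.88, σ_y = 276.0 → σ = 391 MPa, n = 0.706
  candidate S: E = 118.2, α = 18.7, σ_y = 191.0 → σ = 283 MPa, n = 0.675
Smallest n: candidate Y with n = 0.504.

candidate Y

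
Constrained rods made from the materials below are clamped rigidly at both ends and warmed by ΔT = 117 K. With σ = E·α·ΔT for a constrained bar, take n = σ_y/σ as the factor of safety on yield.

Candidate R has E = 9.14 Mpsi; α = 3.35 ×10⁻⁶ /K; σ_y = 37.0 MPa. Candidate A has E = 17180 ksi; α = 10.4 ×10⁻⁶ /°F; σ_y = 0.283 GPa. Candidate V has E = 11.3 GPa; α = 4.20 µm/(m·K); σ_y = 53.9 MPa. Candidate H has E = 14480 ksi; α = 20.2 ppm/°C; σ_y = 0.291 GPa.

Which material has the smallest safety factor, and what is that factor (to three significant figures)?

Per material, after unit conversion:
  candidate R: E = 63.02, α = 3.35, σ_y = 37.00 → σ = 24.7 MPa, n = 1.50
  candidate A: E = 118.5, α = 18.7, σ_y = 283.0 → σ = 259 MPa, n = 1.09
  candidate V: E = 11.30, α = 4.20, σ_y = 53.90 → σ = 5.55 MPa, n = 9.71
  candidate H: E = 99.84, α = 20.2, σ_y = 291.0 → σ = 236 MPa, n = 1.23
The minimum is candidate A at n = 1.09.

candidate A, n = 1.09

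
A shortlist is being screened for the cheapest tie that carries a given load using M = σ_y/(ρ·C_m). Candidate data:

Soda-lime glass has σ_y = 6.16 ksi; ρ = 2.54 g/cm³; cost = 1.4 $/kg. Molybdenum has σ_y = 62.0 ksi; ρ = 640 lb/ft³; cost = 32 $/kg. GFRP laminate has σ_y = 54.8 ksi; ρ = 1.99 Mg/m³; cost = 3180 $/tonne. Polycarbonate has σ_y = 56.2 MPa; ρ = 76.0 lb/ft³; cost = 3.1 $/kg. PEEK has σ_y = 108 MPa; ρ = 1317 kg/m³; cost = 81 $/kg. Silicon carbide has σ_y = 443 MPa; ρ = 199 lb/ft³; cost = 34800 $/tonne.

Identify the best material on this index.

Putting every candidate on a common basis:
  soda-lime glass: σ_y = 42.47 MPa, ρ = 2540 kg/m³, cost = 1.400 $/kg
  molybdenum: σ_y = 427.5 MPa, ρ = 10250 kg/m³, cost = 32.00 $/kg
  GFRP laminate: σ_y = 377.8 MPa, ρ = 1990 kg/m³, cost = 3.180 $/kg
  polycarbonate: σ_y = 56.20 MPa, ρ = 1217 kg/m³, cost = 3.100 $/kg
  PEEK: σ_y = 108.0 MPa, ρ = 1317 kg/m³, cost = 81.00 $/kg
  silicon carbide: σ_y = 443.0 MPa, ρ = 3188 kg/m³, cost = 34.80 $/kg
  GFRP laminate: M = 59.7 kN·m per $
  polycarbonate: M = 14.9 kN·m per $
  soda-lime glass: M = 11.9 kN·m per $
  silicon carbide: M = 3.99 kN·m per $
  molybdenum: M = 1.30 kN·m per $
  PEEK: M = 1.01 kN·m per $
GFRP laminate has the largest M.

GFRP laminate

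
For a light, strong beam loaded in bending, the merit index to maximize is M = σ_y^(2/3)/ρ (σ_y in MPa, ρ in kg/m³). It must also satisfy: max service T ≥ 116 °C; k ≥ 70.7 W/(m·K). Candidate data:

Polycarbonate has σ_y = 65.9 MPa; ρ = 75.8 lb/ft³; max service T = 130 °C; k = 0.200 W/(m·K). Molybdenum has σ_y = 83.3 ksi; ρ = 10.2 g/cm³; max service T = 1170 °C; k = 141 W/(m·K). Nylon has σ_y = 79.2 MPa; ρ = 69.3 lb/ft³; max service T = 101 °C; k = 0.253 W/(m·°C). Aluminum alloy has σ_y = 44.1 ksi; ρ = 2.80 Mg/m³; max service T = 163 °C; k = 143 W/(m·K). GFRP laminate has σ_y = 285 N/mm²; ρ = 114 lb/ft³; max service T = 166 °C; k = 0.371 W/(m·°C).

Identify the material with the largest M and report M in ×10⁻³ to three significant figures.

aluminum alloy, M = 16.1×10⁻³

Screen on constraints: max service T ≥ 116 °C; k ≥ 70.7 W/(m·K). Survivors: molybdenum, aluminum alloy.
Normalizing units and computing the index:
  molybdenum: σ_y = 574.3 MPa, ρ = 10200 kg/m³
  aluminum alloy: σ_y = 304.1 MPa, ρ = 2800 kg/m³
  aluminum alloy: M = 16.1×10⁻³
  molybdenum: M = 6.77×10⁻³
Aluminum alloy has the largest M.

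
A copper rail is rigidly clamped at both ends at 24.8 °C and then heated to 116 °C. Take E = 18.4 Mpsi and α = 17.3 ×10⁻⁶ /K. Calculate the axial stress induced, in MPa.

200 MPa

E = 18.4 Mpsi = 126.9 GPa.
ΔT = 91.20 K. Constrained thermal stress σ = E·α·ΔT = 126.9×10³ MPa × 17.3×10⁻⁶ × 91.20 = 200 MPa (compressive).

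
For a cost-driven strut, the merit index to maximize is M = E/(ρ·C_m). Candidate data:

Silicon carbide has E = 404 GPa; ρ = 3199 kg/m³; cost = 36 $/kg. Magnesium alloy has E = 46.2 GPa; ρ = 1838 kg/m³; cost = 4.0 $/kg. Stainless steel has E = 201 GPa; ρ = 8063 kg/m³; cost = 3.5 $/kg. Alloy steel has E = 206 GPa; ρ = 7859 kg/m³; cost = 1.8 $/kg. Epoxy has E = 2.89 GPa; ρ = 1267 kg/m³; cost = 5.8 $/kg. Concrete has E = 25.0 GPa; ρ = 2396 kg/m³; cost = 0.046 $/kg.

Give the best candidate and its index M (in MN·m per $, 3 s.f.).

Computing M directly (units already consistent):
  concrete: M = 227 MN·m per $
  alloy steel: M = 14.6 MN·m per $
  stainless steel: M = 7.12 MN·m per $
  magnesium alloy: M = 6.28 MN·m per $
  silicon carbide: M = 3.51 MN·m per $
  epoxy: M = 0.393 MN·m per $
Concrete ranks first.

concrete, M = 227 MN·m per $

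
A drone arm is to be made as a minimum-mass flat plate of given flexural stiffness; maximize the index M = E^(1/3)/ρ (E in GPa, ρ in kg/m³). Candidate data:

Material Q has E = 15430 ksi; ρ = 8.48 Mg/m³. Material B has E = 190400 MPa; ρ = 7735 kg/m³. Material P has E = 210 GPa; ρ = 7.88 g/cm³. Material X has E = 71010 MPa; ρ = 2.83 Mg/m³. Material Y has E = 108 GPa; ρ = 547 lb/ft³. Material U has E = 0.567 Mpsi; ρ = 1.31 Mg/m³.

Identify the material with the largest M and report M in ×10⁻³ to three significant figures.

material X, M = 1.46×10⁻³

In SI units:
  material Q: E = 106.4 GPa, ρ = 8480 kg/m³
  material B: E = 190.4 GPa, ρ = 7735 kg/m³
  material P: E = 210.0 GPa, ρ = 7880 kg/m³
  material X: E = 71.01 GPa, ρ = 2830 kg/m³
  material Y: E = 108.0 GPa, ρ = 8762 kg/m³
  material U: E = 3.909 GPa, ρ = 1310 kg/m³
  material X: M = 1.46×10⁻³
  material U: M = 1.20×10⁻³
  material P: M = 0.754×10⁻³
  material B: M = 0.744×10⁻³
  material Q: M = 0.559×10⁻³
  material Y: M = 0.544×10⁻³
Material X has the largest M.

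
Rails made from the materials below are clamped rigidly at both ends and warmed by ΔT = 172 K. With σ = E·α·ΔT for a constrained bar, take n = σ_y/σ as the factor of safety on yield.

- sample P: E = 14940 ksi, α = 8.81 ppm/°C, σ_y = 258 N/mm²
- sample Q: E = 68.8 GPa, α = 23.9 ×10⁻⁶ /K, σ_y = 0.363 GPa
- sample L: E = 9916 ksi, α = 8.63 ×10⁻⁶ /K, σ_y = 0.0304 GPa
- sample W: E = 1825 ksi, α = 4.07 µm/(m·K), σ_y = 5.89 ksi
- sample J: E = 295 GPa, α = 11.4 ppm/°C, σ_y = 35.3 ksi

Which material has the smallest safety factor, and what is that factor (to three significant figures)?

With everything in SI (GPa, ×10⁻⁶/K, MPa):
  sample P: E = 103.0, α = 8.81, σ_y = 258.0 → σ = 156 MPa, n = 1.65
  sample Q: E = 68.80, α = 23.9, σ_y = 363.0 → σ = 283 MPa, n = 1.28
  sample L: E = 68.37, α = 8.63, σ_y = 30.40 → σ = 101 MPa, n = 0.300
  sample W: E = 12.58, α = 4.07, σ_y = 40.61 → σ = 8.81 MPa, n = 4.61
  sample J: E = 295.0, α = 11.4, σ_y = 243.4 → σ = 578 MPa, n = 0.421
Sample L has the lowest safety factor, n = 0.300.

sample L, n = 0.300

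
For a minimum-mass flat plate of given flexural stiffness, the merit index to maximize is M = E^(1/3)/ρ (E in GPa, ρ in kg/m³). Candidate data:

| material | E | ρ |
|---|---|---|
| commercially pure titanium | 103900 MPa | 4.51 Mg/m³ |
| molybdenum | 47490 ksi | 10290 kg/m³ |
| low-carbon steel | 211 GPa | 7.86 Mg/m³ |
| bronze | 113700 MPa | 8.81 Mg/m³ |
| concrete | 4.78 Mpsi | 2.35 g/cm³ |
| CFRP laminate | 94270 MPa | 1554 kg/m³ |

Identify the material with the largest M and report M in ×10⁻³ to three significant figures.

Putting every candidate on a common basis:
  commercially pure titanium: E = 103.9 GPa, ρ = 4510 kg/m³
  molybdenum: E = 327.4 GPa, ρ = 10290 kg/m³
  low-carbon steel: E = 211.0 GPa, ρ = 7860 kg/m³
  bronze: E = 113.7 GPa, ρ = 8810 kg/m³
  concrete: E = 32.96 GPa, ρ = 2350 kg/m³
  CFRP laminate: E = 94.27 GPa, ρ = 1554 kg/m³
  CFRP laminate: M = 2.93×10⁻³
  concrete: M = 1.36×10⁻³
  commercially pure titanium: M = 1.04×10⁻³
  low-carbon steel: M = 0.757×10⁻³
  molybdenum: M = 0.670×10⁻³
  bronze: M = 0.550×10⁻³
The maximum is for CFRP laminate.

CFRP laminate, M = 2.93×10⁻³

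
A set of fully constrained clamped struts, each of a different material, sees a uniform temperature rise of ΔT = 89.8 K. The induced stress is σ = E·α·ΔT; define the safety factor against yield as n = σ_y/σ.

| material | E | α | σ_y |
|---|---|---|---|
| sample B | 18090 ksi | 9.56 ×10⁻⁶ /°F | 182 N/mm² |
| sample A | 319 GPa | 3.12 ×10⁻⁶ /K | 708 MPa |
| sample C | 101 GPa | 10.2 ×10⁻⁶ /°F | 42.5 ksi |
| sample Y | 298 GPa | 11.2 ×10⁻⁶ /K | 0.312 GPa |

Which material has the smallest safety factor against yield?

sample B

Per material, after unit conversion:
  sample B: E = 124.7, α = 17.2, σ_y = 182.0 → σ = 193 MPa, n = 0.944
  sample A: E = 319.0, α = 3.12, σ_y = 708.0 → σ = 89.4 MPa, n = 7.92
  sample C: E = 101.0, α = 18.4, σ_y = 293.0 → σ = 167 MPa, n = 1.76
  sample Y: E = 298.0, α = 11.2, σ_y = 312.0 → σ = 300 MPa, n = 1.04
Sample B has the lowest safety factor, n = 0.944.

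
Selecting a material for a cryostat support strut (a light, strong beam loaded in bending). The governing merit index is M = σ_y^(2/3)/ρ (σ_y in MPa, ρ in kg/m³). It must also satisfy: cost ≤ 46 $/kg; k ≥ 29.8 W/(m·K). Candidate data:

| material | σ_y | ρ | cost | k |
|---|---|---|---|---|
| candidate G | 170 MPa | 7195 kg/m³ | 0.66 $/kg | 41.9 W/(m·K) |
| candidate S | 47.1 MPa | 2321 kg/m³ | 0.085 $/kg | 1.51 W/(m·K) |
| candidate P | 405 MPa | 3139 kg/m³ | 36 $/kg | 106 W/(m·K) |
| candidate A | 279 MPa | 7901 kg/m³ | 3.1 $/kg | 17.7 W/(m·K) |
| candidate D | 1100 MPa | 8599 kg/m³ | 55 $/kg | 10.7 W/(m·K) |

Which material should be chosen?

candidate P

Screen on constraints: cost ≤ 46 $/kg; k ≥ 29.8 W/(m·K). Survivors: candidate G, candidate P.
Computing M directly (units already consistent):
  candidate P: M = 17.4×10⁻³
  candidate G: M = 4.27×10⁻³
The maximum is for candidate P.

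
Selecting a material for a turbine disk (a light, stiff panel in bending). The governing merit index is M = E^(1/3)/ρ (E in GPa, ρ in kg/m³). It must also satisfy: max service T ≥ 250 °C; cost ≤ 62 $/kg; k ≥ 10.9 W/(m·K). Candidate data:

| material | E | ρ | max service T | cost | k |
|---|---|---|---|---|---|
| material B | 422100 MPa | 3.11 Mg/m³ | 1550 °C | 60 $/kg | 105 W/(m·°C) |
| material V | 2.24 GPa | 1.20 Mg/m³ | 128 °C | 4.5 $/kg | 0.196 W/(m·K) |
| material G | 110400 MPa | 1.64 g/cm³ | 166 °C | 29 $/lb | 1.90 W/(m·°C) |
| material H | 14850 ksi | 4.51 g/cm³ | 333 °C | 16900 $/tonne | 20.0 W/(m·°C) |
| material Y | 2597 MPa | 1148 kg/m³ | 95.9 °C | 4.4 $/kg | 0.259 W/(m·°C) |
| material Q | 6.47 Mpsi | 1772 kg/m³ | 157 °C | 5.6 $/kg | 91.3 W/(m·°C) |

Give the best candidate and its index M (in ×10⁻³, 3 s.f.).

Screen on constraints: max service T ≥ 250 °C; cost ≤ 62 $/kg; k ≥ 10.9 W/(m·K). Survivors: material B, material H.
Normalizing units and computing the index:
  material B: E = 422.1 GPa, ρ = 3110 kg/m³
  material H: E = 102.4 GPa, ρ = 4510 kg/m³
  material B: M = 2.41×10⁻³
  material H: M = 1.04×10⁻³
Material B ranks first.

material B, M = 2.41×10⁻³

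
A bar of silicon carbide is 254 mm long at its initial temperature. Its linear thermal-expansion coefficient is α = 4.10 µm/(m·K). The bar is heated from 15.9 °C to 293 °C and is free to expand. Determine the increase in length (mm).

0.289 mm

ΔT = 293 − 15.9 = 277.1 K.
ΔL = α·L₀·ΔT = 4.10×10⁻⁶ × 254 mm × 277.1 K = 0.289 mm.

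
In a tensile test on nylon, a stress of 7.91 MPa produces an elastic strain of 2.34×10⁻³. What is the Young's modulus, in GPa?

E = σ/ε = 7.91 MPa / 2.34×10⁻³ = 3380 MPa = 3.38 GPa.

3.38 GPa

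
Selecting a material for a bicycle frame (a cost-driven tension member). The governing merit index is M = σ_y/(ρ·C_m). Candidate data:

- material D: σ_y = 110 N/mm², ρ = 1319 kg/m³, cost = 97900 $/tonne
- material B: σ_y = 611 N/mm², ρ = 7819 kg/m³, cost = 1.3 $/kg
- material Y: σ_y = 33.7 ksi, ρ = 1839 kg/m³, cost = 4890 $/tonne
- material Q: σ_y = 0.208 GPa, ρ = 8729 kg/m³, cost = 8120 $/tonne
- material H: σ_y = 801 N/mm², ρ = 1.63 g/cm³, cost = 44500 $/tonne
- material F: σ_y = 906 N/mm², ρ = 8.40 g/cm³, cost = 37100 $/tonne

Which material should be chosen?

Convert each candidate to consistent units, then evaluate M:
  material D: σ_y = 110.0 MPa, ρ = 1319 kg/m³, cost = 97.90 $/kg
  material B: σ_y = 611.0 MPa, ρ = 7819 kg/m³, cost = 1.300 $/kg
  material Y: σ_y = 232.4 MPa, ρ = 1839 kg/m³, cost = 4.890 $/kg
  material Q: σ_y = 208.0 MPa, ρ = 8729 kg/m³, cost = 8.120 $/kg
  material H: σ_y = 801.0 MPa, ρ = 1630 kg/m³, cost = 44.50 $/kg
  material F: σ_y = 906.0 MPa, ρ = 8400 kg/m³, cost = 37.10 $/kg
  material B: M = 60.1 kN·m per $
  material Y: M = 25.8 kN·m per $
  material H: M = 11.0 kN·m per $
  material Q: M = 2.93 kN·m per $
  material F: M = 2.91 kN·m per $
  material D: M = 0.852 kN·m per $
Highest index: material B.

material B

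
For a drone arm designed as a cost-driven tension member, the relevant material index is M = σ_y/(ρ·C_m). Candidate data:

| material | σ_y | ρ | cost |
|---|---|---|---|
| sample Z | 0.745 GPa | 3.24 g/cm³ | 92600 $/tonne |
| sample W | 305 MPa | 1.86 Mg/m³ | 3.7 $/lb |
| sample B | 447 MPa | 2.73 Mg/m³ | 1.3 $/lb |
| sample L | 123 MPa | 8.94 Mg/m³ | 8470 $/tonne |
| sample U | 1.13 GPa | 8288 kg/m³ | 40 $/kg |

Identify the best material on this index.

Putting every candidate on a common basis:
  sample Z: σ_y = 745.0 MPa, ρ = 3240 kg/m³, cost = 92.60 $/kg
  sample W: σ_y = 305.0 MPa, ρ = 1860 kg/m³, cost = 8.157 $/kg
  sample B: σ_y = 447.0 MPa, ρ = 2730 kg/m³, cost = 2.866 $/kg
  sample L: σ_y = 123.0 MPa, ρ = 8940 kg/m³, cost = 8.470 $/kg
  sample U: σ_y = 1130 MPa, ρ = 8288 kg/m³, cost = 40.00 $/kg
  sample B: M = 57.1 kN·m per $
  sample W: M = 20.1 kN·m per $
  sample U: M = 3.41 kN·m per $
  sample Z: M = 2.48 kN·m per $
  sample L: M = 1.62 kN·m per $
Sample B has the largest M.

sample B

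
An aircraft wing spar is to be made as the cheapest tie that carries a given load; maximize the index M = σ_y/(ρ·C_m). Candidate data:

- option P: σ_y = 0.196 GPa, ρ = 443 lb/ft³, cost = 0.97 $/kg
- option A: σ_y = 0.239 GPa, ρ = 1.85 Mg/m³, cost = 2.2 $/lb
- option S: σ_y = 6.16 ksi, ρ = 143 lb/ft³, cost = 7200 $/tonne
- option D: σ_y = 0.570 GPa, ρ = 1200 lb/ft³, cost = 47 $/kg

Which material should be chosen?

option P

Putting every candidate on a common basis:
  option P: σ_y = 196.0 MPa, ρ = 7096 kg/m³, cost = 0.9700 $/kg
  option A: σ_y = 239.0 MPa, ρ = 1850 kg/m³, cost = 4.850 $/kg
  option S: σ_y = 42.47 MPa, ρ = 2291 kg/m³, cost = 7.200 $/kg
  option D: σ_y = 570.0 MPa, ρ = 19220 kg/m³, cost = 47.00 $/kg
  option P: M = 28.5 kN·m per $
  option A: M = 26.6 kN·m per $
  option S: M = 2.58 kN·m per $
  option D: M = 0.631 kN·m per $
Highest index: option P.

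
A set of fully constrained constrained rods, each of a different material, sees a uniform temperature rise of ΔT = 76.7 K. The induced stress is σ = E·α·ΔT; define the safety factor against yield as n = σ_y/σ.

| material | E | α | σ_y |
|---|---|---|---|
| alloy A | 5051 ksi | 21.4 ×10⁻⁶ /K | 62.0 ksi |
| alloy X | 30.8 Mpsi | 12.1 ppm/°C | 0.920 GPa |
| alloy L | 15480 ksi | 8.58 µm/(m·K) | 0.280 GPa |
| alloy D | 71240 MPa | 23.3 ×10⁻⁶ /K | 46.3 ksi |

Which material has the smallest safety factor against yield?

Converting E to GPa, α to ×10⁻⁶/K, σ_y to MPa, then σ and n for each:
  alloy A: E = 34.83, α = 21.4, σ_y = 427.5 → σ = 57.2 MPa, n = 7.48
  alloy X: E = 212.4, α = 12.1, σ_y = 920.0 → σ = 197 MPa, n = 4.67
  alloy L: E = 106.7, α = 8.58, σ_y = 280.0 → σ = 70.2 MPa, n = 3.99
  alloy D: E = 71.24, α = 23.3, σ_y = 319.2 → σ = 127 MPa, n = 2.51
The minimum is alloy D at n = 2.51.

alloy D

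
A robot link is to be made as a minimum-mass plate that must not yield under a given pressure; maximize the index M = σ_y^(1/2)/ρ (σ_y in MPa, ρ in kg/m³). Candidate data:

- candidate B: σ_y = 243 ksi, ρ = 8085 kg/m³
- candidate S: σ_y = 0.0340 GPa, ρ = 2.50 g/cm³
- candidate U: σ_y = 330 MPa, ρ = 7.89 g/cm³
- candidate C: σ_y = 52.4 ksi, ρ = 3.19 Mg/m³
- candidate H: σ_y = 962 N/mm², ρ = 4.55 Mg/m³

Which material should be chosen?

candidate H

Normalizing units and computing the index:
  candidate B: σ_y = 1675 MPa, ρ = 8085 kg/m³
  candidate S: σ_y = 34.00 MPa, ρ = 2500 kg/m³
  candidate U: σ_y = 330.0 MPa, ρ = 7890 kg/m³
  candidate C: σ_y = 361.3 MPa, ρ = 3190 kg/m³
  candidate H: σ_y = 962.0 MPa, ρ = 4550 kg/m³
  candidate H: M = 6.82×10⁻³
  candidate C: M = 5.96×10⁻³
  candidate B: M = 5.06×10⁻³
  candidate S: M = 2.33×10⁻³
  candidate U: M = 2.30×10⁻³
Candidate H ranks first.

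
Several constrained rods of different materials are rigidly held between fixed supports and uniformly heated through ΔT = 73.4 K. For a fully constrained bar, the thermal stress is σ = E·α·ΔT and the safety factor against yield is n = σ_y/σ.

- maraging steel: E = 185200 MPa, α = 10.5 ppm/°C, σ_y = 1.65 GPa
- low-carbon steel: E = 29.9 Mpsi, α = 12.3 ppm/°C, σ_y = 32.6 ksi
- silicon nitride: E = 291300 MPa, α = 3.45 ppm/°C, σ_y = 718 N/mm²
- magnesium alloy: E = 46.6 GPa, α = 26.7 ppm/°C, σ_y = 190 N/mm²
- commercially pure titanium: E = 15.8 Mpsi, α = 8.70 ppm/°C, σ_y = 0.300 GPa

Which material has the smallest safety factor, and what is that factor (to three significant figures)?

Per material, after unit conversion:
  maraging steel: E = 185.2, α = 10.5, σ_y = 1650 → σ = 143 MPa, n = 11.6
  low-carbon steel: E = 206.2, α = 12.3, σ_y = 224.8 → σ = 186 MPa, n = 1.21
  silicon nitride: E = 291.3, α = 3.45, σ_y = 718.0 → σ = 73.8 MPa, n = 9.73
  magnesium alloy: E = 46.60, α = 26.7, σ_y = 190.0 → σ = 91.3 MPa, n = 2.08
  commercially pure titanium: E = 108.9, α = 8.70, σ_y = 300.0 → σ = 69.6 MPa, n = 4.31
The minimum is low-carbon steel at n = 1.21.

low-carbon steel, n = 1.21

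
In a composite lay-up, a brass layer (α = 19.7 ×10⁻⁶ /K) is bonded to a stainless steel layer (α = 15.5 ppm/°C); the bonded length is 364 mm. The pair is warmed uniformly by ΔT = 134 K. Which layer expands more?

brass

α(brass) = 19.7×10⁻⁶/K vs α(stainless steel) = 15.5×10⁻⁶/K.
Higher α expands more for the same ΔT: brass.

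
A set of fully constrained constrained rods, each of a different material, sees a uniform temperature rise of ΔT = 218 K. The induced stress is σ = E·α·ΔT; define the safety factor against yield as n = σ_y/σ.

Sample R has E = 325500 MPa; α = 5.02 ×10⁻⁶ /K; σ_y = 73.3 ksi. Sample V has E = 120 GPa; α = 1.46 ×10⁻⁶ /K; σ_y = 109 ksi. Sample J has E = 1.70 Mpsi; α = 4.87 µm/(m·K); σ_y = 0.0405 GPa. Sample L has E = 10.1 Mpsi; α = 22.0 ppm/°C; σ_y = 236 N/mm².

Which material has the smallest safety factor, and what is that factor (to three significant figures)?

sample L, n = 0.707

Converting E to GPa, α to ×10⁻⁶/K, σ_y to MPa, then σ and n for each:
  sample R: E = 325.5, α = 5.02, σ_y = 505.4 → σ = 356 MPa, n = 1.42
  sample V: E = 120.0, α = 1.46, σ_y = 751.5 → σ = 38.2 MPa, n = 19.7
  sample J: E = 11.72, α = 4.87, σ_y = 40.50 → σ = 12.4 MPa, n = 3.25
  sample L: E = 69.64, α = 22.0, σ_y = 236.0 → σ = 334 MPa, n = 0.707
Sample L has the lowest safety factor, n = 0.707.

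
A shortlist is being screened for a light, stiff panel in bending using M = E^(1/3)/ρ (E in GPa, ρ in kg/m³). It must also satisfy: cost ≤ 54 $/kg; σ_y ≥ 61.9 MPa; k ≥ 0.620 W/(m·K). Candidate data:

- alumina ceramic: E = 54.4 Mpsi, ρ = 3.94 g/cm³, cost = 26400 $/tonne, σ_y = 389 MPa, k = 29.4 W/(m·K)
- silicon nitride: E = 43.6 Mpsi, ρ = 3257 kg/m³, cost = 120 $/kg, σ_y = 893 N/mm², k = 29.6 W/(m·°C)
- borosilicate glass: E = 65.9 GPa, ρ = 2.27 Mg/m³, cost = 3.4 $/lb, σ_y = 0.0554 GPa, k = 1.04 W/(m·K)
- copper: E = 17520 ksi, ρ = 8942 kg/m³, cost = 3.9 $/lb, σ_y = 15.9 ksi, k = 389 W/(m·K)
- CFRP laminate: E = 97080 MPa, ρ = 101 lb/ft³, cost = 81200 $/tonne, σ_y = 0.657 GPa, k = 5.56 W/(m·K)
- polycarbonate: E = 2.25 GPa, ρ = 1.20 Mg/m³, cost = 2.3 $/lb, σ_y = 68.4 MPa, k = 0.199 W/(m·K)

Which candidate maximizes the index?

Screen on constraints: cost ≤ 54 $/kg; σ_y ≥ 61.9 MPa; k ≥ 0.620 W/(m·K). Survivors: alumina ceramic, copper.
In SI units:
  alumina ceramic: E = 375.1 GPa, ρ = 3940 kg/m³
  copper: E = 120.8 GPa, ρ = 8942 kg/m³
  alumina ceramic: M = 1.83×10⁻³
  copper: M = 0.553×10⁻³
Alumina ceramic ranks first.

alumina ceramic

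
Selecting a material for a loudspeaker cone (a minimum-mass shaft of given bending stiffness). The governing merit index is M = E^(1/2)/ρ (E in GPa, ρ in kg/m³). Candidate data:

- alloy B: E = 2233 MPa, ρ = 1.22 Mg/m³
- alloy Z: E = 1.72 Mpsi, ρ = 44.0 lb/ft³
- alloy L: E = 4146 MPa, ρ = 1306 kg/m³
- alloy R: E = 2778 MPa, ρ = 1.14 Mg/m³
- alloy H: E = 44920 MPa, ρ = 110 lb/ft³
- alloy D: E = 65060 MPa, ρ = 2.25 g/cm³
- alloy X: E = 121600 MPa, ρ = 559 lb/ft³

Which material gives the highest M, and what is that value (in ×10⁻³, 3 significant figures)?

After converting to SI:
  alloy B: E = 2.233 GPa, ρ = 1220 kg/m³
  alloy Z: E = 11.86 GPa, ρ = 704.8 kg/m³
  alloy L: E = 4.146 GPa, ρ = 1306 kg/m³
  alloy R: E = 2.778 GPa, ρ = 1140 kg/m³
  alloy H: E = 44.92 GPa, ρ = 1762 kg/m³
  alloy D: E = 65.06 GPa, ρ = 2250 kg/m³
  alloy X: E = 121.6 GPa, ρ = 8954 kg/m³
  alloy Z: M = 4.89×10⁻³
  alloy H: M = 3.80×10⁻³
  alloy D: M = 3.58×10⁻³
  alloy L: M = 1.56×10⁻³
  alloy R: M = 1.46×10⁻³
  alloy X: M = 1.23×10⁻³
  alloy B: M = 1.22×10⁻³
Alloy Z has the largest M.

alloy Z, M = 4.89×10⁻³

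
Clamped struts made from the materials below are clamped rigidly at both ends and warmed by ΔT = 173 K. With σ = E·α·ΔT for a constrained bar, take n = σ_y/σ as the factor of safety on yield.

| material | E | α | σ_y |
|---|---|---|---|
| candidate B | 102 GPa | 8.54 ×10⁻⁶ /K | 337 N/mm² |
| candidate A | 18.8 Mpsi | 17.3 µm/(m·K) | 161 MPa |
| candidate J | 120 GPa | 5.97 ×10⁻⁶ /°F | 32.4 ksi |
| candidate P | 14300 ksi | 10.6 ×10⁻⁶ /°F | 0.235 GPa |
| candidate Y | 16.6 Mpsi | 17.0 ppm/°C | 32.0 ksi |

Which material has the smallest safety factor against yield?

candidate A

Converting E to GPa, α to ×10⁻⁶/K, σ_y to MPa, then σ and n for each:
  candidate B: E = 102.0, α = 8.54, σ_y = 337.0 → σ = 151 MPa, n = 2.24
  candidate A: E = 129.6, α = 17.3, σ_y = 161.0 → σ = 388 MPa, n = 0.415
  candidate J: E = 120.0, α = 10.7, σ_y = 223.4 → σ = 223 MPa, n = 1.00
  candidate P: E = 98.60, α = 19.1, σ_y = 235.0 → σ = 325 MPa, n = 0.722
  candidate Y: E = 114.5, α = 17.0, σ_y = 220.6 → σ = 337 MPa, n = 0.655
Smallest n: candidate A with n = 0.415.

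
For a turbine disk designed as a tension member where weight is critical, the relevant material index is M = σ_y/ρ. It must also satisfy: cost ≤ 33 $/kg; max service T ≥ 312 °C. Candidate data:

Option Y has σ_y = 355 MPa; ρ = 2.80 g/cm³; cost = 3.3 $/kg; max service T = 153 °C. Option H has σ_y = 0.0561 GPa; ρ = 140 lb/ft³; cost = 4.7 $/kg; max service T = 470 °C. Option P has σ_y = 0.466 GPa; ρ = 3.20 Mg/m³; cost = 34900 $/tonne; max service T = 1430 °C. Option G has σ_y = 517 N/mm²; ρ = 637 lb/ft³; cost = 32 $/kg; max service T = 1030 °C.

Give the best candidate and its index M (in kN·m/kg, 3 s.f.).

Screen on constraints: cost ≤ 33 $/kg; max service T ≥ 312 °C. Survivors: option H, option G.
After converting to SI:
  option H: σ_y = 56.10 MPa, ρ = 2243 kg/m³
  option G: σ_y = 517.0 MPa, ρ = 10200 kg/m³
  option G: M = 50.7 kN·m/kg
  option H: M = 25.0 kN·m/kg
Option G ranks first.

option G, M = 50.7 kN·m/kg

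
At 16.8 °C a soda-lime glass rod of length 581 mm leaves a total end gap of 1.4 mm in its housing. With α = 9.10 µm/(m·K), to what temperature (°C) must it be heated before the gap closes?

282 °C

α·L₀·ΔT = 1.4 mm ⇒ ΔT = 1.4 / (9.10×10⁻⁶ × 581.0) = 264.8 K.
T = 16.8 + 264.8 = 281.6 °C.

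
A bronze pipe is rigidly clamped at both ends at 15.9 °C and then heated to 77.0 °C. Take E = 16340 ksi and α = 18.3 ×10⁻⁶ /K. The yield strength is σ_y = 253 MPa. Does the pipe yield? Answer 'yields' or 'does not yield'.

does not yield

E = 16340 ksi = 112.7 GPa.
ΔT = 61.10 K. Constrained thermal stress σ = E·α·ΔT = 112.7×10³ MPa × 18.3×10⁻⁶ × 61.10 = 126 MPa (compressive).
Compare to σ_y = 253 MPa: σ < σ_y, so it does not yield.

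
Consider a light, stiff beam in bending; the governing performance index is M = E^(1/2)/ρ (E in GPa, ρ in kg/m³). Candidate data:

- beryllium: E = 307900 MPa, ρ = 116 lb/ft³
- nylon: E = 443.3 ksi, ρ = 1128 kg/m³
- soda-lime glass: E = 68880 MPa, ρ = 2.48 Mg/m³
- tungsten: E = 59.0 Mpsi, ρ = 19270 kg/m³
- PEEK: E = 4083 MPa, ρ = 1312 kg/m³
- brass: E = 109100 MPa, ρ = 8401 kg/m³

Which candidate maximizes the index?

beryllium

Convert each candidate to consistent units, then evaluate M:
  beryllium: E = 307.9 GPa, ρ = 1858 kg/m³
  nylon: E = 3.056 GPa, ρ = 1128 kg/m³
  soda-lime glass: E = 68.88 GPa, ρ = 2480 kg/m³
  tungsten: E = 406.8 GPa, ρ = 19270 kg/m³
  PEEK: E = 4.083 GPa, ρ = 1312 kg/m³
  brass: E = 109.1 GPa, ρ = 8401 kg/m³
  beryllium: M = 9.44×10⁻³
  soda-lime glass: M = 3.35×10⁻³
  nylon: M = 1.55×10⁻³
  PEEK: M = 1.54×10⁻³
  brass: M = 1.24×10⁻³
  tungsten: M = 1.05×10⁻³
Highest index: beryllium.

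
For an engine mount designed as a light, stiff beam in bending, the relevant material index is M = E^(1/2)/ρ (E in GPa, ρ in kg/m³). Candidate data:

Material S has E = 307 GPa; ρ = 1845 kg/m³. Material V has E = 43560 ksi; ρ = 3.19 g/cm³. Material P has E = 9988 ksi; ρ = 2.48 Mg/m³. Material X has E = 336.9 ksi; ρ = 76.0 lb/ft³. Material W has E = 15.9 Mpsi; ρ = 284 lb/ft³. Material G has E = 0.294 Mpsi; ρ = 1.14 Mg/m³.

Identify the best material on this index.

material S

In SI units:
  material S: E = 307.0 GPa, ρ = 1845 kg/m³
  material V: E = 300.3 GPa, ρ = 3190 kg/m³
  material P: E = 68.86 GPa, ρ = 2480 kg/m³
  material X: E = 2.323 GPa, ρ = 1217 kg/m³
  material W: E = 109.6 GPa, ρ = 4549 kg/m³
  material G: E = 2.027 GPa, ρ = 1140 kg/m³
  material S: M = 9.50×10⁻³
  material V: M = 5.43×10⁻³
  material P: M = 3.35×10⁻³
  material W: M = 2.30×10⁻³
  material X: M = 1.25×10⁻³
  material G: M = 1.25×10⁻³
The maximum is for material S.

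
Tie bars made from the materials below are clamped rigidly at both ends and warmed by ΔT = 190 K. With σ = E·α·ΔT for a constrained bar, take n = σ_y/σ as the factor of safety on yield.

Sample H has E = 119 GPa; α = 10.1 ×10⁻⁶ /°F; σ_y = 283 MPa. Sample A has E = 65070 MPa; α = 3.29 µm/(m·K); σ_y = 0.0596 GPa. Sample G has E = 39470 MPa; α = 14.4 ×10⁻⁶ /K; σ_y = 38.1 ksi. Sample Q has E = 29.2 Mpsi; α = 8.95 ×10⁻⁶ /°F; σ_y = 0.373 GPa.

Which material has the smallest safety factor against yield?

sample Q

With everything in SI (GPa, ×10⁻⁶/K, MPa):
  sample H: E = 119.0, α = 18.2, σ_y = 283.0 → σ = 411 MPa, n = 0.688
  sample A: E = 65.07, α = 3.29, σ_y = 59.60 → σ = 40.7 MPa, n = 1.47
  sample G: E = 39.47, α = 14.4, σ_y = 262.7 → σ = 108 MPa, n = 2.43
  sample Q: E = 201.3, α = 16.1, σ_y = 373.0 → σ = 616 MPa, n = 0.605
Smallest n: sample Q with n = 0.605.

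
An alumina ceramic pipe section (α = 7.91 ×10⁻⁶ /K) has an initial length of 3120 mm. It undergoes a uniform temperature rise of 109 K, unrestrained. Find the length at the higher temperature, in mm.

3122.7 mm

ΔL = α·L₀·ΔT = 7.91×10⁻⁶ × 3120 mm × 109.0 K = 2.69 mm.
L = L₀ + ΔL = 3120 + 2.69 = 3122.7 mm.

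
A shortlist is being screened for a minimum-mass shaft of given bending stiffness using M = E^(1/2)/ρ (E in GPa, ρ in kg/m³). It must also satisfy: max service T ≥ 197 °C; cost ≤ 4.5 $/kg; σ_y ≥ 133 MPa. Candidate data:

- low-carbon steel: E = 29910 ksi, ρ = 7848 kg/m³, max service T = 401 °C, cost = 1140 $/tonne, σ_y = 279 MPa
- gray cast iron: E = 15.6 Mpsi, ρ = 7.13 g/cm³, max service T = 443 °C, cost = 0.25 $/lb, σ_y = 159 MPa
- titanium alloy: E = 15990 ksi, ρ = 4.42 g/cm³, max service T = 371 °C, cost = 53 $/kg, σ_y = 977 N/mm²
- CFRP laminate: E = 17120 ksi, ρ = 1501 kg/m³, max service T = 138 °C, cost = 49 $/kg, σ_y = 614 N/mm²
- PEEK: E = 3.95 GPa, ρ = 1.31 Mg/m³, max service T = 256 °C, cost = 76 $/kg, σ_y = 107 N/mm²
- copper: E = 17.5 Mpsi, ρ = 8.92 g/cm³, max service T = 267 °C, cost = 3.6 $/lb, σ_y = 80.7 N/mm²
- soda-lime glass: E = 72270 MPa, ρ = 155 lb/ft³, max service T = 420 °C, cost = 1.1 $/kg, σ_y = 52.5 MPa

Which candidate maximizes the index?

low-carbon steel

Screen on constraints: max service T ≥ 197 °C; cost ≤ 4.5 $/kg; σ_y ≥ 133 MPa. Survivors: low-carbon steel, gray cast iron.
Convert each candidate to consistent units, then evaluate M:
  low-carbon steel: E = 206.2 GPa, ρ = 7848 kg/m³
  gray cast iron: E = 107.6 GPa, ρ = 7130 kg/m³
  low-carbon steel: M = 1.83×10⁻³
  gray cast iron: M = 1.45×10⁻³
Highest index: low-carbon steel.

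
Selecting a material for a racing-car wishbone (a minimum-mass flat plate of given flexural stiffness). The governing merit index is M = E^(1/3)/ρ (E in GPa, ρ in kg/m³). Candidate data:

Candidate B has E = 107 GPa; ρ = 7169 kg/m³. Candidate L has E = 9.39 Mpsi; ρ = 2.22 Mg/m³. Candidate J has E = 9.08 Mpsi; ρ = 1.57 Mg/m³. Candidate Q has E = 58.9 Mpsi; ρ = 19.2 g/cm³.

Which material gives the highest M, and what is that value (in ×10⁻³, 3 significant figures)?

candidate J, M = 2.53×10⁻³

In SI units:
  candidate B: E = 107.0 GPa, ρ = 7169 kg/m³
  candidate L: E = 64.74 GPa, ρ = 2220 kg/m³
  candidate J: E = 62.60 GPa, ρ = 1570 kg/m³
  candidate Q: E = 406.1 GPa, ρ = 19200 kg/m³
  candidate J: M = 2.53×10⁻³
  candidate L: M = 1.81×10⁻³
  candidate B: M = 0.662×10⁻³
  candidate Q: M = 0.386×10⁻³
Candidate J has the largest M.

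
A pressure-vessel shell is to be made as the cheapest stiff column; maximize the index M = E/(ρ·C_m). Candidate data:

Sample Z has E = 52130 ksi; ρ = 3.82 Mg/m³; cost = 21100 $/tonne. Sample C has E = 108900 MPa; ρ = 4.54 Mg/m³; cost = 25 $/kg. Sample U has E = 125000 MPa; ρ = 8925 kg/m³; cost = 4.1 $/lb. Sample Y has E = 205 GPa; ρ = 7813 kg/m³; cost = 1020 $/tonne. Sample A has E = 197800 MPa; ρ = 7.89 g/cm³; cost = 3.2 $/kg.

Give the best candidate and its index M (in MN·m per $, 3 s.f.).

In SI units:
  sample Z: E = 359.4 GPa, ρ = 3820 kg/m³, cost = 21.10 $/kg
  sample C: E = 108.9 GPa, ρ = 4540 kg/m³, cost = 25.00 $/kg
  sample U: E = 125.0 GPa, ρ = 8925 kg/m³, cost = 9.039 $/kg
  sample Y: E = 205.0 GPa, ρ = 7813 kg/m³, cost = 1.020 $/kg
  sample A: E = 197.8 GPa, ρ = 7890 kg/m³, cost = 3.200 $/kg
  sample Y: M = 25.7 MN·m per $
  sample A: M = 7.83 MN·m per $
  sample Z: M = 4.46 MN·m per $
  sample U: M = 1.55 MN·m per $
  sample C: M = 0.959 MN·m per $
Sample Y ranks first.

sample Y, M = 25.7 MN·m per $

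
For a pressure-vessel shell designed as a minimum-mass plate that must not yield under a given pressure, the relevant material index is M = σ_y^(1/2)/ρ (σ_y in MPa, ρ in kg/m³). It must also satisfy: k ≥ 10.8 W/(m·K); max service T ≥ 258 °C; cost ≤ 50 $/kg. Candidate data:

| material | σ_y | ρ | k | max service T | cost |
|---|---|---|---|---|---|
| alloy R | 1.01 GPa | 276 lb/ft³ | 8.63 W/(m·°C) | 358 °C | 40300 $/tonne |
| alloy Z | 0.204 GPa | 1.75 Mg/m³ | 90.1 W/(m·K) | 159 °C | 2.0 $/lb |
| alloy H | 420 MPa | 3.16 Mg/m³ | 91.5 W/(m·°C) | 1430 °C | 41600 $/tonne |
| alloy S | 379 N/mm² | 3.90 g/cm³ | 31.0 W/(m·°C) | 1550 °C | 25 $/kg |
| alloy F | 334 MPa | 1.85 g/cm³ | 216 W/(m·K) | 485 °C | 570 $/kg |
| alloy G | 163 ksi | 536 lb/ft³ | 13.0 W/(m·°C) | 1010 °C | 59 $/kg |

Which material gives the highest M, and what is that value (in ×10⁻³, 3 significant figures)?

Screen on constraints: k ≥ 10.8 W/(m·K); max service T ≥ 258 °C; cost ≤ 50 $/kg. Survivors: alloy H, alloy S.
In SI units:
  alloy H: σ_y = 420.0 MPa, ρ = 3160 kg/m³
  alloy S: σ_y = 379.0 MPa, ρ = 3900 kg/m³
  alloy H: M = 6.49×10⁻³
  alloy S: M = 4.99×10⁻³
Highest index: alloy H.

alloy H, M = 6.49×10⁻³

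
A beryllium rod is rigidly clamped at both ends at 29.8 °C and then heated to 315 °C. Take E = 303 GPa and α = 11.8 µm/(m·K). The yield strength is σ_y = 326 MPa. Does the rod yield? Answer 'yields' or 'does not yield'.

yields

ΔT = 285.2 K. Constrained thermal stress σ = E·α·ΔT = 303.0×10³ MPa × 11.8×10⁻⁶ × 285.2 = 1020 MPa (compressive).
Compare to σ_y = 326 MPa: σ ≥ σ_y, so it yields.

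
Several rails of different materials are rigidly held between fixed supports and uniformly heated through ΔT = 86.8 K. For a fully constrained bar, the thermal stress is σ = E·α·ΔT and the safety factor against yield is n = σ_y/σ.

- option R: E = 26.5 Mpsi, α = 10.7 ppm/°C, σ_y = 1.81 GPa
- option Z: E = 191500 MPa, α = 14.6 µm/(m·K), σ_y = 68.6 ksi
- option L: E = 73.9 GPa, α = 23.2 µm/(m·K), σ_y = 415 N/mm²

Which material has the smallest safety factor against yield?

Converting E to GPa, α to ×10⁻⁶/K, σ_y to MPa, then σ and n for each:
  option R: E = 182.7, α = 10.7, σ_y = 1810 → σ = 170 MPa, n = 10.7
  option Z: E = 191.5, α = 14.6, σ_y = 473.0 → σ = 243 MPa, n = 1.95
  option L: E = 73.90, α = 23.2, σ_y = 415.0 → σ = 149 MPa, n = 2.79
Smallest n: option Z with n = 1.95.

option Z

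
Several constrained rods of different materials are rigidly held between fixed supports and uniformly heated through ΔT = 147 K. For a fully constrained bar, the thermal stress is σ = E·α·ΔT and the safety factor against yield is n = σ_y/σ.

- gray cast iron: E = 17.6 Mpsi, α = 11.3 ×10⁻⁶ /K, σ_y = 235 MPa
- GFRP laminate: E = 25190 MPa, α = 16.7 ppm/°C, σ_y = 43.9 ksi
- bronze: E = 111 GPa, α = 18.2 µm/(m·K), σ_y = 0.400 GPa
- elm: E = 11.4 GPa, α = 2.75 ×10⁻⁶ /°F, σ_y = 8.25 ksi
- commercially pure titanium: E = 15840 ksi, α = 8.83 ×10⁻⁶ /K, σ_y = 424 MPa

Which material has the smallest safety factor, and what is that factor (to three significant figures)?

With everything in SI (GPa, ×10⁻⁶/K, MPa):
  gray cast iron: E = 121.3, α = 11.3, σ_y = 235.0 → σ = 202 MPa, n = 1.17
  GFRP laminate: E = 25.19, α = 16.7, σ_y = 302.7 → σ = 61.8 MPa, n = 4.89
  bronze: E = 111.0, α = 18.2, σ_y = 400.0 → σ = 297 MPa, n = 1.35
  elm: E = 11.40, α = 4.95, σ_y = 56.88 → σ = 8.30 MPa, n = 6.86
  commercially pure titanium: E = 109.2, α = 8.83, σ_y = 424.0 → σ = 142 MPa, n = 2.99
Smallest n: gray cast iron with n = 1.17.

gray cast iron, n = 1.17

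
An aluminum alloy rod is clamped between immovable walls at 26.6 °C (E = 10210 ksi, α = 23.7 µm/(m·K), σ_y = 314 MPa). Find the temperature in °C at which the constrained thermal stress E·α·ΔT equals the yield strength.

215 °C

E = 10210 ksi = 70.40 GPa.
E·α·ΔT = 314.0 MPa ⇒ ΔT = 314.0 / (70.40×10³ × 23.7×10⁻⁶) = 188.2 K.
T = 26.6 + 188.2 = 214.8 °C.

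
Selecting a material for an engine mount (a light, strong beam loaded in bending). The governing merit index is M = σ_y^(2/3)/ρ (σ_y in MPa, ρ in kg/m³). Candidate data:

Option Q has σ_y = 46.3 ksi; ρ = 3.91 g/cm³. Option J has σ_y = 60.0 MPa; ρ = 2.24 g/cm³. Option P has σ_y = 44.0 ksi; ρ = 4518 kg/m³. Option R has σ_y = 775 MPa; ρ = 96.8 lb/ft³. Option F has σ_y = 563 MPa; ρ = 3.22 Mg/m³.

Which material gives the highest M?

option R

In SI units:
  option Q: σ_y = 319.2 MPa, ρ = 3910 kg/m³
  option J: σ_y = 60.00 MPa, ρ = 2240 kg/m³
  option P: σ_y = 303.4 MPa, ρ = 4518 kg/m³
  option R: σ_y = 775.0 MPa, ρ = 1551 kg/m³
  option F: σ_y = 563.0 MPa, ρ = 3220 kg/m³
  option R: M = 54.4×10⁻³
  option F: M = 21.2×10⁻³
  option Q: M = 11.9×10⁻³
  option P: M = 9.99×10⁻³
  option J: M = 6.84×10⁻³
Highest index: option R.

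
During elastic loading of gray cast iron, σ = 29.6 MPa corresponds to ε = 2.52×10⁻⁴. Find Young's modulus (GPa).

E = σ/ε = 29.6 MPa / 2.52×10⁻⁴ = 117500 MPa = 117 GPa.

117 GPa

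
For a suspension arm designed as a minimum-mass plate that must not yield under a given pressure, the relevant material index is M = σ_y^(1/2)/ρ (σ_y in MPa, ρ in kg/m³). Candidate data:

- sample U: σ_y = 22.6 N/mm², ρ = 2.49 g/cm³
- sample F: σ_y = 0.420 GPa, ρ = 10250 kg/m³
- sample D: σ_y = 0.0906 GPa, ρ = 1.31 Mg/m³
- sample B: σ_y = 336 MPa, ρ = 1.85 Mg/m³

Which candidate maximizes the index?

sample B

After converting to SI:
  sample U: σ_y = 22.60 MPa, ρ = 2490 kg/m³
  sample F: σ_y = 420.0 MPa, ρ = 10250 kg/m³
  sample D: σ_y = 90.60 MPa, ρ = 1310 kg/m³
  sample B: σ_y = 336.0 MPa, ρ = 1850 kg/m³
  sample B: M = 9.91×10⁻³
  sample D: M = 7.27×10⁻³
  sample F: M = 2.00×10⁻³
  sample U: M = 1.91×10⁻³
Highest index: sample B.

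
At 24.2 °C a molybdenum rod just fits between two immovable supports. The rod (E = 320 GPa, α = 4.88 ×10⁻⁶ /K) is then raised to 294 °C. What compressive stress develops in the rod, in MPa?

ΔT = 269.8 K. Constrained thermal stress σ = E·α·ΔT = 320.0×10³ MPa × 4.88×10⁻⁶ × 269.8 = 421 MPa (compressive).

421 MPa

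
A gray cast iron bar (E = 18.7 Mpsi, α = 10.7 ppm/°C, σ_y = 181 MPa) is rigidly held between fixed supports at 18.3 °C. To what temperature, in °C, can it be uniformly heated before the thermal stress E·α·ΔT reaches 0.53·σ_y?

E = 18.7 Mpsi = 128.9 GPa.
E·α·ΔT = 95.93 MPa ⇒ ΔT = 95.93 / (128.9×10³ × 10.7×10⁻⁶) = 69.54 K.
T = 18.3 + 69.54 = 87.84 °C.

87.8 °C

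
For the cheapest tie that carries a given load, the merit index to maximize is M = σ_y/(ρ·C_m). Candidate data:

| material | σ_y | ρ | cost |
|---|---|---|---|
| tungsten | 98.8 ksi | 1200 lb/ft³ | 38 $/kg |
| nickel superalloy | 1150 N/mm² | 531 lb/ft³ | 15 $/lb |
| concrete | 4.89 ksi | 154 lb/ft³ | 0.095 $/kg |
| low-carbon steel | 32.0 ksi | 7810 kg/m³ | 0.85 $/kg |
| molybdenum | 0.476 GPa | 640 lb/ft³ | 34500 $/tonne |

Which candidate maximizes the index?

Convert each candidate to consistent units, then evaluate M:
  tungsten: σ_y = 681.2 MPa, ρ = 19220 kg/m³, cost = 38.00 $/kg
  nickel superalloy: σ_y = 1150 MPa, ρ = 8506 kg/m³, cost = 33.07 $/kg
  concrete: σ_y = 33.72 MPa, ρ = 2467 kg/m³, cost = 0.09500 $/kg
  low-carbon steel: σ_y = 220.6 MPa, ρ = 7810 kg/m³, cost = 0.8500 $/kg
  molybdenum: σ_y = 476.0 MPa, ρ = 10250 kg/m³, cost = 34.50 $/kg
  concrete: M = 144 kN·m per $
  low-carbon steel: M = 33.2 kN·m per $
  nickel superalloy: M = 4.09 kN·m per $
  molybdenum: M = 1.35 kN·m per $
  tungsten: M = 0.933 kN·m per $
Concrete has the largest M.

concrete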